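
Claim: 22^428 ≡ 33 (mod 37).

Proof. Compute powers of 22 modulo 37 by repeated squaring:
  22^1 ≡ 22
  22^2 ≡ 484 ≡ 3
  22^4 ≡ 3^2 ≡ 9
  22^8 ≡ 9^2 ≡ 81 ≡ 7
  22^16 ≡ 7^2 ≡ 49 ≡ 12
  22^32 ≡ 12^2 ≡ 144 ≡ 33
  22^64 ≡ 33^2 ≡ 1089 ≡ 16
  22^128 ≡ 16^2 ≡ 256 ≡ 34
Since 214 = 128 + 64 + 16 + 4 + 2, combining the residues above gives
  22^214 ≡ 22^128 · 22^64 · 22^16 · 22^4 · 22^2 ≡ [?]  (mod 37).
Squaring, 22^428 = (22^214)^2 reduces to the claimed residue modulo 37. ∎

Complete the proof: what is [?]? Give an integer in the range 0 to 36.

22^128 · 22^64 · 22^16 · 22^4 · 22^2 ≡ 34 · 16 · 12 · 9 · 3 = 176256.
176256 mod 37 = 25, so 22^214 ≡ 25 (mod 37).

25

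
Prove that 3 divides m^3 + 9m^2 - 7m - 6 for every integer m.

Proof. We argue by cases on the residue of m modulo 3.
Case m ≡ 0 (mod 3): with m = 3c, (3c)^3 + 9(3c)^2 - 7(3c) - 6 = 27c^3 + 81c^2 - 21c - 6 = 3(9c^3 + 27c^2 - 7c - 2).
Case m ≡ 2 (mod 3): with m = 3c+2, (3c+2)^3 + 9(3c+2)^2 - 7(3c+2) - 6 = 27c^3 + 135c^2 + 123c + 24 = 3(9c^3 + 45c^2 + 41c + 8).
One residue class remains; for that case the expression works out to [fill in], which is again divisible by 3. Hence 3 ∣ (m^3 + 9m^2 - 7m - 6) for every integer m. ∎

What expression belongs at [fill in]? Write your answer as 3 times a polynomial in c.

The residues treated are {0, 2}, so the missing case is m ≡ 1 (mod 3); write m = 3c+1.
Then (3c+1)^3 + 9(3c+1)^2 - 7(3c+1) - 6 = 27c^3 + 108c^2 + 42c - 3 = 3(9c^3 + 36c^2 + 14c - 1).

3(9c^3 + 36c^2 + 14c - 1)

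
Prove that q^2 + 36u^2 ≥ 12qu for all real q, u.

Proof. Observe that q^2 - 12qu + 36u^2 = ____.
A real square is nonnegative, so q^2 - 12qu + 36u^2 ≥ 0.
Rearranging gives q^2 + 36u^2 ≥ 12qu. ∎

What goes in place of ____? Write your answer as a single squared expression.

The leading and trailing coefficients are 1^2 and 6^2, and 12 = 2·1·6, so the trinomial is (q - 6u)^2.
Hence q^2 - 12qu + 36u^2 ≥ 0.

(q - 6u)^2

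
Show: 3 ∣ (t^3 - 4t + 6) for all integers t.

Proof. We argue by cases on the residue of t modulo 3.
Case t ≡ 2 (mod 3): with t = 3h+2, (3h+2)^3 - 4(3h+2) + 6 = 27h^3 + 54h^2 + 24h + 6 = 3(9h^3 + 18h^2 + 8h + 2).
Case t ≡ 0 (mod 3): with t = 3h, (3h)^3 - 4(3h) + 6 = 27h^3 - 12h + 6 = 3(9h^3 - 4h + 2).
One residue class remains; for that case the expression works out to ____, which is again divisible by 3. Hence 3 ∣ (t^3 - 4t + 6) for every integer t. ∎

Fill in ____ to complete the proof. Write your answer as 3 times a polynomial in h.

3(9h^3 + 9h^2 - h + 1)

Only t ≡ 1 (mod 3) is unaccounted for. Put t = 3h+1:
(3h+1)^3 - 4(3h+1) + 6 expands to 27h^3 + 27h^2 - 3h + 3,
and factoring out 3 leaves 3(9h^3 + 9h^2 - h + 1).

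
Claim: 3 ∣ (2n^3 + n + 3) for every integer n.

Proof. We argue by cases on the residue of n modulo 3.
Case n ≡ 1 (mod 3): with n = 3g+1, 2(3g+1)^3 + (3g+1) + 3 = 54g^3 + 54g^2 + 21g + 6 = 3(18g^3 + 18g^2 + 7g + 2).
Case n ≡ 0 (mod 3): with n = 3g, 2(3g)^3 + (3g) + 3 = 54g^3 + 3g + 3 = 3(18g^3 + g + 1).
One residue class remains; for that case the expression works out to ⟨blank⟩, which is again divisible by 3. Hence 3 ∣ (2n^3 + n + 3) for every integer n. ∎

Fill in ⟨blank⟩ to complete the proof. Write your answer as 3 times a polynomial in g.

3(18g^3 + 36g^2 + 25g + 7)

The residues treated are {1, 0}, so the missing case is n ≡ 2 (mod 3); write n = 3g+2.
Then 2(3g+2)^3 + (3g+2) + 3 = 54g^3 + 108g^2 + 75g + 21 = 3(18g^3 + 36g^2 + 25g + 7).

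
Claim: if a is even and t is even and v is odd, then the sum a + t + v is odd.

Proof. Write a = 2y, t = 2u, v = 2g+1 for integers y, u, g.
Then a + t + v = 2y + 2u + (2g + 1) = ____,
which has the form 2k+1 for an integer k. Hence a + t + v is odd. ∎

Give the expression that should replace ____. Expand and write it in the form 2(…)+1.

2y + 2u + (2g + 1) = 2g + 2u + 2y + 1
= 2(g + u + y) + 1.
Since g + u + y is an integer, the sum is of the form 2k+1 for an integer k.

2(g + u + y) + 1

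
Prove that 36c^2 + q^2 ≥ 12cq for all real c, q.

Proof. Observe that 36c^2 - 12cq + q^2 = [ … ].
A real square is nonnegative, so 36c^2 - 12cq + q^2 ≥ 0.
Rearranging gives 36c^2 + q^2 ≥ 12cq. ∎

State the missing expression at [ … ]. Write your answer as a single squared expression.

36c^2 - 12cq + q^2 is a perfect-square trinomial: the outer terms are (6c)^2 and (q)^2, and the cross term is -2·6c·q.
So 36c^2 - 12cq + q^2 = (6c - q)^2 ≥ 0.

(6c - q)^2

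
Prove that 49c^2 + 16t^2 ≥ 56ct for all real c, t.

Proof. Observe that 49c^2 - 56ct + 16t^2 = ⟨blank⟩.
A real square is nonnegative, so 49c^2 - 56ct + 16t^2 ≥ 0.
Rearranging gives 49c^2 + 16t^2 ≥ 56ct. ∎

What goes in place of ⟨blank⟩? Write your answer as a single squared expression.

(7c - 4t)^2

The leading and trailing coefficients are 7^2 and 4^2, and 56 = 2·7·4, so the trinomial is (7c - 4t)^2.
Hence 49c^2 - 56ct + 16t^2 ≥ 0.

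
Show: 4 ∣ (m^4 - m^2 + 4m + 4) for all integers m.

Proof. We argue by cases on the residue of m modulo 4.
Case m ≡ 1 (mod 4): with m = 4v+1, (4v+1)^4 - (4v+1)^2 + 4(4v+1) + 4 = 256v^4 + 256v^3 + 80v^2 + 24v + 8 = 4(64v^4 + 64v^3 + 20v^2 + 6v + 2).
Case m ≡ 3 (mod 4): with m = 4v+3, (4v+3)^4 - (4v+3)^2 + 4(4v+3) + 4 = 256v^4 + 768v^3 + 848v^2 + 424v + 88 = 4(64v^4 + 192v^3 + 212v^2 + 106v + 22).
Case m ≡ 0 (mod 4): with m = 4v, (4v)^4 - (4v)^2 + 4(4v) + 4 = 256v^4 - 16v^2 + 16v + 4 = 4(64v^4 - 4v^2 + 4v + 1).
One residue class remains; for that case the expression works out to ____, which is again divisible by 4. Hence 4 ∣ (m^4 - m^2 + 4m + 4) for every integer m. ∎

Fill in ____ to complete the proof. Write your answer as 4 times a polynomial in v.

4(64v^4 + 128v^3 + 92v^2 + 32v + 6)

Only m ≡ 2 (mod 4) is unaccounted for. Put m = 4v+2:
(4v+2)^4 - (4v+2)^2 + 4(4v+2) + 4 expands to 256v^4 + 512v^3 + 368v^2 + 128v + 24,
and factoring out 4 leaves 4(64v^4 + 128v^3 + 92v^2 + 32v + 6).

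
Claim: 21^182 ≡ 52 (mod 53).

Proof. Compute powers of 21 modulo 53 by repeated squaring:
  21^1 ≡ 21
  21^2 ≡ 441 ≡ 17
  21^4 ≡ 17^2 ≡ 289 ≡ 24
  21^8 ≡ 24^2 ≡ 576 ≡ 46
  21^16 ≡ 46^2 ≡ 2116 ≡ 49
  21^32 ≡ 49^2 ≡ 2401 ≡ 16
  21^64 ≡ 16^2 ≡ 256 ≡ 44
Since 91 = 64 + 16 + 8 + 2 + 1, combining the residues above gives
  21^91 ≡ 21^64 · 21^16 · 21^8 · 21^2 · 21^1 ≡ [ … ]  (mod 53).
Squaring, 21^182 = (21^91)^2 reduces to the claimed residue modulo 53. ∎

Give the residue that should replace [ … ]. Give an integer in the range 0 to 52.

21^64 · 21^16 · 21^8 · 21^2 · 21^1 ≡ 44 · 49 · 46 · 17 · 21 = 35405832.
35405832 mod 53 = 30, so 21^91 ≡ 30 (mod 53).

30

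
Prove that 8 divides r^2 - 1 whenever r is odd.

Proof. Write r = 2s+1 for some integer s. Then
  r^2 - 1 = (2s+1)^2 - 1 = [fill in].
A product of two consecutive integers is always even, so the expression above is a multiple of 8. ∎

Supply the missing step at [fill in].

4s(s + 1)

(2s+1)^2 - 1 = 4s^2 + 4s + 1 - 1 = 4s^2 + 4s = 4s(s+1).
Since s and s+1 are consecutive, s(s+1) is even, and 4·(even) is a multiple of 8.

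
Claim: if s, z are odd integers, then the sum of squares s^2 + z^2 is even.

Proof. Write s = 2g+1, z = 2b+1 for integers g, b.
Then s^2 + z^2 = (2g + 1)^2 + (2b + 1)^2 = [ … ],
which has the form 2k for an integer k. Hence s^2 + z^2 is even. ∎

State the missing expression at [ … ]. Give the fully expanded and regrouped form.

2(2b^2 + 2b + 2g^2 + 2g + 1)

Expanding: (2g + 1)^2 + (2b + 1)^2 = 4b^2 + 4b + 4g^2 + 4g + 2.
Every term is even; pulling out the factor of 2 gives 2(2b^2 + 2b + 2g^2 + 2g + 1).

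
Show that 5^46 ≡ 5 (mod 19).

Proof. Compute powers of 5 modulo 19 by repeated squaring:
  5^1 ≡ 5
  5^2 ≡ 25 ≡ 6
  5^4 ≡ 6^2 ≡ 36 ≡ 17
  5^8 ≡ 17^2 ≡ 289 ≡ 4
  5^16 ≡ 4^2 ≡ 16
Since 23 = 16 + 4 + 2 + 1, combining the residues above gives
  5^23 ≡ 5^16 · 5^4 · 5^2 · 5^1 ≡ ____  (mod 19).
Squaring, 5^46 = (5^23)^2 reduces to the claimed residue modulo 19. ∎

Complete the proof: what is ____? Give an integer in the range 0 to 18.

Multiply the listed residues: 16 · 17 · 6 · 5 = 272 → 1632 → 8160.
Reducing modulo 19: 8160 = 429·19 + 9, so 5^23 ≡ 9.

9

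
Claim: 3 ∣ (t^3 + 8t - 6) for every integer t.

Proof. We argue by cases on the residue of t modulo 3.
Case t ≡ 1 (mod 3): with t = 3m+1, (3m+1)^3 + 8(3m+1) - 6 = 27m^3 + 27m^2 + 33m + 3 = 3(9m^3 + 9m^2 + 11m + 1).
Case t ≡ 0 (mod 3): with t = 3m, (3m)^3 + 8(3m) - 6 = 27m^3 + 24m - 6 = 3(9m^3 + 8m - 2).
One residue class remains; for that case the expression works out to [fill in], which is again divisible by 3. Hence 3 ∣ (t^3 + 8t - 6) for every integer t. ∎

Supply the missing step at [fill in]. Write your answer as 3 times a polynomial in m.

Only t ≡ 2 (mod 3) is unaccounted for. Put t = 3m+2:
(3m+2)^3 + 8(3m+2) - 6 expands to 27m^3 + 54m^2 + 60m + 18,
and factoring out 3 leaves 3(9m^3 + 18m^2 + 20m + 6).

3(9m^3 + 18m^2 + 20m + 6)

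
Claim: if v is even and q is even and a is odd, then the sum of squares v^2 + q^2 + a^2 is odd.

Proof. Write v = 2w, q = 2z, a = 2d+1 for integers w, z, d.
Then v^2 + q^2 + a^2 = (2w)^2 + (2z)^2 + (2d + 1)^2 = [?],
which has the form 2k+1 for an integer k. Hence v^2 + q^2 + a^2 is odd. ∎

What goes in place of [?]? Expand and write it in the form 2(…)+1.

2(2d^2 + 2d + 2w^2 + 2z^2) + 1

Expanding: (2w)^2 + (2z)^2 + (2d + 1)^2 = 4d^2 + 4d + 4w^2 + 4z^2 + 1.
Every term except the constant is even, so this is 2(2d^2 + 2d + 2w^2 + 2z^2) + 1,
and 2d^2 + 2d + 2w^2 + 2z^2 ∈ ℤ gives the required form.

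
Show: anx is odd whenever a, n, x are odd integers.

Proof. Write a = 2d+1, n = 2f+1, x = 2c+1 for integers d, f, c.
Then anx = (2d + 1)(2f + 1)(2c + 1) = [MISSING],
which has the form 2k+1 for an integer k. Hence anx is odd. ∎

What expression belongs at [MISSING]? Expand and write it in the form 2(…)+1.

(2d + 1)(2f + 1)(2c + 1) = 8cdf + 4cd + 4cf + 2c + 4df + 2d + 2f + 1
= 2(4cdf + 2cd + 2cf + c + 2df + d + f) + 1.
Since 4cdf + 2cd + 2cf + c + 2df + d + f is an integer, the product is of the form 2k+1 for an integer k.

2(4cdf + 2cd + 2cf + c + 2df + d + f) + 1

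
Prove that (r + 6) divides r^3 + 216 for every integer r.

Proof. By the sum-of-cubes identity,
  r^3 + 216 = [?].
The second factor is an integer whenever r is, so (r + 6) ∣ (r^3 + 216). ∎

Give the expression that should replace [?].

(r + 6)(r^2 - 6r + 36)

Polynomial division of r^3 + 216 by r + 6 leaves remainder 0 and quotient r^2 - 6r + 36.
Hence r^3 + 216 = (r + 6)(r^2 - 6r + 36).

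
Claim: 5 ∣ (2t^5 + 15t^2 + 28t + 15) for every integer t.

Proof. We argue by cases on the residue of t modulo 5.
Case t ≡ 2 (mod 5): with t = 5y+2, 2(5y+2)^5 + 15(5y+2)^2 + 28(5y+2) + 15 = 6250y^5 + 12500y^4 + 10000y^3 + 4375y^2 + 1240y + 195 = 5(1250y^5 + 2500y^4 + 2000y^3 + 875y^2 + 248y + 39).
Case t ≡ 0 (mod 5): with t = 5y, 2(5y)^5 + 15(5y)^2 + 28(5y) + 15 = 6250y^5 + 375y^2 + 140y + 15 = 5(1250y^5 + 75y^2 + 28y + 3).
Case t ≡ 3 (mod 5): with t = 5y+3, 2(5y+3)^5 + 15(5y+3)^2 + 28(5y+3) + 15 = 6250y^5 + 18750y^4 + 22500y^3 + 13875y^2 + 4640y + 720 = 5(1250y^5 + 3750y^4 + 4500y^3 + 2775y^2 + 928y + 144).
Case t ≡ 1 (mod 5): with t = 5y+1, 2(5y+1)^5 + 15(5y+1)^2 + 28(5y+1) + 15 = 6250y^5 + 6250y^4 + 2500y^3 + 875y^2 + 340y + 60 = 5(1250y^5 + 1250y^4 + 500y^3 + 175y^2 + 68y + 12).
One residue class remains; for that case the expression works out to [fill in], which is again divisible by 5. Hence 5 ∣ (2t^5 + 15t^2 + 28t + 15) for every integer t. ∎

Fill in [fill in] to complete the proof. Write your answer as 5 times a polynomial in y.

5(1250y^5 + 5000y^4 + 8000y^3 + 6475y^2 + 2708y + 483)

Only t ≡ 4 (mod 5) is unaccounted for. Put t = 5y+4:
2(5y+4)^5 + 15(5y+4)^2 + 28(5y+4) + 15 expands to 6250y^5 + 25000y^4 + 40000y^3 + 32375y^2 + 13540y + 2415,
and factoring out 5 leaves 5(1250y^5 + 5000y^4 + 8000y^3 + 6475y^2 + 2708y + 483).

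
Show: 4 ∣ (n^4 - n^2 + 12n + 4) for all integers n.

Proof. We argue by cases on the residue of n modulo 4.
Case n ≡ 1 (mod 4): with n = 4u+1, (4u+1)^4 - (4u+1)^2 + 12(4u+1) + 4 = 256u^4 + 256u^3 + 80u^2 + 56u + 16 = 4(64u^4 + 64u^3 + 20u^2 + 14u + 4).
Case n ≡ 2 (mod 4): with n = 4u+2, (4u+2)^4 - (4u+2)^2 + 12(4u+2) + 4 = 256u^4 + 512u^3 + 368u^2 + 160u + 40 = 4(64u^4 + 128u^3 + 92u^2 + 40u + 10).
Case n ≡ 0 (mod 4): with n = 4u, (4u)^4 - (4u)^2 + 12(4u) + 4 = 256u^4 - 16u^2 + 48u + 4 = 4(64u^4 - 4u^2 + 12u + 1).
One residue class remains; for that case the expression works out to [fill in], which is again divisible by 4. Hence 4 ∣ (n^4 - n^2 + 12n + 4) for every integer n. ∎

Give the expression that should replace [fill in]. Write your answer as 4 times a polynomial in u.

4(64u^4 + 192u^3 + 212u^2 + 114u + 28)

The residues treated are {1, 2, 0}, so the missing case is n ≡ 3 (mod 4); write n = 4u+3.
Then (4u+3)^4 - (4u+3)^2 + 12(4u+3) + 4 = 256u^4 + 768u^3 + 848u^2 + 456u + 112 = 4(64u^4 + 192u^3 + 212u^2 + 114u + 28).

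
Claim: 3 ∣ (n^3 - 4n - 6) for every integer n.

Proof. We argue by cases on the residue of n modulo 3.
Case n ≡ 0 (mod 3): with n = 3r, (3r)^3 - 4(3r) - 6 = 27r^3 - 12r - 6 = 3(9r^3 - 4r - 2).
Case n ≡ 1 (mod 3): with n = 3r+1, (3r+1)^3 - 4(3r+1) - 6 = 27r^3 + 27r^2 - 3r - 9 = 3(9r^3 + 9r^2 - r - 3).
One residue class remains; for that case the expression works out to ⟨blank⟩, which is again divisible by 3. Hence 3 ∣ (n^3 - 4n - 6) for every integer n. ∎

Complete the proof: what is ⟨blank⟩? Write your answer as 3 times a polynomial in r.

The residues treated are {0, 1}, so the missing case is n ≡ 2 (mod 3); write n = 3r+2.
Then (3r+2)^3 - 4(3r+2) - 6 = 27r^3 + 54r^2 + 24r - 6 = 3(9r^3 + 18r^2 + 8r - 2).

3(9r^3 + 18r^2 + 8r - 2)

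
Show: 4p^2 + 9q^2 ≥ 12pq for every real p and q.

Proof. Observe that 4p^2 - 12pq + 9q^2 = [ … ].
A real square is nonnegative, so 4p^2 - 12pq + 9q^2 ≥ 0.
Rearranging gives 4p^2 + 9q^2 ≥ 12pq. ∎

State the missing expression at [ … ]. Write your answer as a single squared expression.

The leading and trailing coefficients are 2^2 and 3^2, and 12 = 2·2·3, so the trinomial is (2p - 3q)^2.
Hence 4p^2 - 12pq + 9q^2 ≥ 0.

(2p - 3q)^2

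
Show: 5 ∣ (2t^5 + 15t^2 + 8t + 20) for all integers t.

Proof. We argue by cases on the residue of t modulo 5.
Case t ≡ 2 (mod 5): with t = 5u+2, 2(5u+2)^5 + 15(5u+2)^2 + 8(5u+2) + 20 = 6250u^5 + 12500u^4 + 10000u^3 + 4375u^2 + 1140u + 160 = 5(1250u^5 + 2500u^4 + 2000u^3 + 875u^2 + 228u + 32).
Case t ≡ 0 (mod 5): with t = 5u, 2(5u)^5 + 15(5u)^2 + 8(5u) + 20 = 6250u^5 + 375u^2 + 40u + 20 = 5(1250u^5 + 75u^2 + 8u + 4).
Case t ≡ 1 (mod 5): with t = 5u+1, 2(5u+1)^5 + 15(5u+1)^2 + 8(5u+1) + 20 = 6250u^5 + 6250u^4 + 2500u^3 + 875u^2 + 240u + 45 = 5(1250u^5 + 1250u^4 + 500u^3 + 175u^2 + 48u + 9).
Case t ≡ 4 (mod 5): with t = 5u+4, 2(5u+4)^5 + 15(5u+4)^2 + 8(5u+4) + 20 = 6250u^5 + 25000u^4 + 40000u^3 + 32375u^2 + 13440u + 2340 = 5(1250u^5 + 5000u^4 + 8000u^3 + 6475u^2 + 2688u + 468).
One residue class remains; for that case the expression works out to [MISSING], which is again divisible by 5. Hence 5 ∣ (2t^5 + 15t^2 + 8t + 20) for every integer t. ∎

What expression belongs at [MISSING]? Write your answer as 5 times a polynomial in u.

5(1250u^5 + 3750u^4 + 4500u^3 + 2775u^2 + 908u + 133)

The residues treated are {2, 0, 1, 4}, so the missing case is t ≡ 3 (mod 5); write t = 5u+3.
Then 2(5u+3)^5 + 15(5u+3)^2 + 8(5u+3) + 20 = 6250u^5 + 18750u^4 + 22500u^3 + 13875u^2 + 4540u + 665 = 5(1250u^5 + 3750u^4 + 4500u^3 + 2775u^2 + 908u + 133).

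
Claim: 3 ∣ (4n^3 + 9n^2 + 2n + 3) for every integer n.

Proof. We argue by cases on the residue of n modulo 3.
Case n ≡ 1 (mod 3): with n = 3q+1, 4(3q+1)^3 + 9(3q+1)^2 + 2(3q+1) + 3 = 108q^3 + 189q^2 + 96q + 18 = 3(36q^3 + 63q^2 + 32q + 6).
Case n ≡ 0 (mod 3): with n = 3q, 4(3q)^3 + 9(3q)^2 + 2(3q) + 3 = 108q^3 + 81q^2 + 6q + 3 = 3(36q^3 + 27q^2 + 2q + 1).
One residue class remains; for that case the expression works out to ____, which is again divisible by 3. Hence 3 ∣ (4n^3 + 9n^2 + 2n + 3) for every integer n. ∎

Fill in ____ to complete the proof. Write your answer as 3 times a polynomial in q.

Only n ≡ 2 (mod 3) is unaccounted for. Put n = 3q+2:
4(3q+2)^3 + 9(3q+2)^2 + 2(3q+2) + 3 expands to 108q^3 + 297q^2 + 258q + 75,
and factoring out 3 leaves 3(36q^3 + 99q^2 + 86q + 25).

3(36q^3 + 99q^2 + 86q + 25)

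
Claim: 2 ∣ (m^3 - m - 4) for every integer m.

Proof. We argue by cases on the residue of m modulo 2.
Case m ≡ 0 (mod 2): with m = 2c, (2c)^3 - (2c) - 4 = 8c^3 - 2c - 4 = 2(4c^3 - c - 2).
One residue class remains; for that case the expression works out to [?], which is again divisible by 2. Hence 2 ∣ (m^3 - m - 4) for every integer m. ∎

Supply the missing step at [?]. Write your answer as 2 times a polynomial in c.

2(4c^3 + 6c^2 + 2c - 2)

Only m ≡ 1 (mod 2) is unaccounted for. Put m = 2c+1:
(2c+1)^3 - (2c+1) - 4 expands to 8c^3 + 12c^2 + 4c - 4,
and factoring out 2 leaves 2(4c^3 + 6c^2 + 2c - 2).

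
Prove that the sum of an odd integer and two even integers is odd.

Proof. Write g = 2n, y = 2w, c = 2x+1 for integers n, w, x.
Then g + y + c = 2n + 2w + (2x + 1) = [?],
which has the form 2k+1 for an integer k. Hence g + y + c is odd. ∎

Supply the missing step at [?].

2n + 2w + (2x + 1) = 2n + 2w + 2x + 1
= 2(n + w + x) + 1.
Since n + w + x is an integer, the sum is of the form 2k+1 for an integer k.

2(n + w + x) + 1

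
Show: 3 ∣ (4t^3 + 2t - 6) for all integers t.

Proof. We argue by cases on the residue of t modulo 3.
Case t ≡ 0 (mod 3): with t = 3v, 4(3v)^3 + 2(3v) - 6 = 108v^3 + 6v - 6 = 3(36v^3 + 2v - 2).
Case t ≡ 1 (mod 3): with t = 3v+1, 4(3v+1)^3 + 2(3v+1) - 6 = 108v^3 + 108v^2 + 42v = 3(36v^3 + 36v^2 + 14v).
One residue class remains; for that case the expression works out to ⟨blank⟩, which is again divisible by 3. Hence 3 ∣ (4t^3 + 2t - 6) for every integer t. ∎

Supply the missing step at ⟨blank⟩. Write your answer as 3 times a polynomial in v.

3(36v^3 + 72v^2 + 50v + 10)

Only t ≡ 2 (mod 3) is unaccounted for. Put t = 3v+2:
4(3v+2)^3 + 2(3v+2) - 6 expands to 108v^3 + 216v^2 + 150v + 30,
and factoring out 3 leaves 3(36v^3 + 72v^2 + 50v + 10).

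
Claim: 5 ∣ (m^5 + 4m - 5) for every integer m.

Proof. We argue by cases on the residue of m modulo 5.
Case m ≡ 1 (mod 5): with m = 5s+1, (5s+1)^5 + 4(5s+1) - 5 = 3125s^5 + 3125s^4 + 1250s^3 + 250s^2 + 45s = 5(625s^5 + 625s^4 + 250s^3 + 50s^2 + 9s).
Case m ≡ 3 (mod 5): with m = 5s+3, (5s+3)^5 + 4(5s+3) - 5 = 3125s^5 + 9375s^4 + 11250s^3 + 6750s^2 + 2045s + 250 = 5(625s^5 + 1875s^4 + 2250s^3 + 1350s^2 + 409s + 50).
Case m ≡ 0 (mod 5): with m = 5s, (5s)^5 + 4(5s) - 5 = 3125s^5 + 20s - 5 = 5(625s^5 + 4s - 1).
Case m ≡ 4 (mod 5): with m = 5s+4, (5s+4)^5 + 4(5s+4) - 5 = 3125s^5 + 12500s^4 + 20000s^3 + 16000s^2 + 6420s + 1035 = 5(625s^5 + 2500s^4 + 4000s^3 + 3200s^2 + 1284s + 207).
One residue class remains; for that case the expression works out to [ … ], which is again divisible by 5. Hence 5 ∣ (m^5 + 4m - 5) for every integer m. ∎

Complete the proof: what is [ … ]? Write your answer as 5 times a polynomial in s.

Only m ≡ 2 (mod 5) is unaccounted for. Put m = 5s+2:
(5s+2)^5 + 4(5s+2) - 5 expands to 3125s^5 + 6250s^4 + 5000s^3 + 2000s^2 + 420s + 35,
and factoring out 5 leaves 5(625s^5 + 1250s^4 + 1000s^3 + 400s^2 + 84s + 7).

5(625s^5 + 1250s^4 + 1000s^3 + 400s^2 + 84s + 7)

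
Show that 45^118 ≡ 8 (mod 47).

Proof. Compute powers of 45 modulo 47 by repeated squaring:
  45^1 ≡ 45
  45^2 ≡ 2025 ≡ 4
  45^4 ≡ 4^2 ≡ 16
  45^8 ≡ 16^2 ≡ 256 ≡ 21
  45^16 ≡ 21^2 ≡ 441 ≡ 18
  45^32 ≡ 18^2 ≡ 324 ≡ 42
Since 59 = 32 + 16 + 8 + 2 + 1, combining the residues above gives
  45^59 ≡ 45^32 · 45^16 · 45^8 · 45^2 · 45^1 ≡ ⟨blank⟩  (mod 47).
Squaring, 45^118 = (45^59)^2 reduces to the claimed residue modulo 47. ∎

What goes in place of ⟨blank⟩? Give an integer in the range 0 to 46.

33

45^32 · 45^16 · 45^8 · 45^2 · 45^1 ≡ 42 · 18 · 21 · 4 · 45 = 2857680.
2857680 mod 47 = 33, so 45^59 ≡ 33 (mod 47).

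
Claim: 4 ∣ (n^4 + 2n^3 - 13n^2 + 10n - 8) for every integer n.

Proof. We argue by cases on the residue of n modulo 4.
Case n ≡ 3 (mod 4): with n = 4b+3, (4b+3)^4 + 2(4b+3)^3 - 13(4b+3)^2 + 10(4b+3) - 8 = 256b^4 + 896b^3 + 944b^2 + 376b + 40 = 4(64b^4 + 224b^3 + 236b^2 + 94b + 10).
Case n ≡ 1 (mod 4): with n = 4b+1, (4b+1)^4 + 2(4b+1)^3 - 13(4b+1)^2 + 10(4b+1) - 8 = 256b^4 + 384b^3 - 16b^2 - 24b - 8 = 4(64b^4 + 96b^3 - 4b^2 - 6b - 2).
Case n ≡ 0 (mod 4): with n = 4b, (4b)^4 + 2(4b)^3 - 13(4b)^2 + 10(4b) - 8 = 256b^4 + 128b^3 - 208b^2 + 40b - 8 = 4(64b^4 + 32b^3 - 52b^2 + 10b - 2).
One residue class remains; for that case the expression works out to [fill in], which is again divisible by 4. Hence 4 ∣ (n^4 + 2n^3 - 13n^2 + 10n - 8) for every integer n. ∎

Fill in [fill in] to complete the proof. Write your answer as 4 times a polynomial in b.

4(64b^4 + 160b^3 + 92b^2 + 14b - 2)

Only n ≡ 2 (mod 4) is unaccounted for. Put n = 4b+2:
(4b+2)^4 + 2(4b+2)^3 - 13(4b+2)^2 + 10(4b+2) - 8 expands to 256b^4 + 640b^3 + 368b^2 + 56b - 8,
and factoring out 4 leaves 4(64b^4 + 160b^3 + 92b^2 + 14b - 2).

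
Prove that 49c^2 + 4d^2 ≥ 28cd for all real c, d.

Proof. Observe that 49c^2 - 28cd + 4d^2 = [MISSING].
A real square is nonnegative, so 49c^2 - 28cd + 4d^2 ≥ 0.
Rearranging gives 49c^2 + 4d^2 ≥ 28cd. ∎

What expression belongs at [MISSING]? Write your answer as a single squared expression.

(7c - 2d)^2

49c^2 - 28cd + 4d^2 is a perfect-square trinomial: the outer terms are (7c)^2 and (2d)^2, and the cross term is -2·7c·2d.
So 49c^2 - 28cd + 4d^2 = (7c - 2d)^2 ≥ 0.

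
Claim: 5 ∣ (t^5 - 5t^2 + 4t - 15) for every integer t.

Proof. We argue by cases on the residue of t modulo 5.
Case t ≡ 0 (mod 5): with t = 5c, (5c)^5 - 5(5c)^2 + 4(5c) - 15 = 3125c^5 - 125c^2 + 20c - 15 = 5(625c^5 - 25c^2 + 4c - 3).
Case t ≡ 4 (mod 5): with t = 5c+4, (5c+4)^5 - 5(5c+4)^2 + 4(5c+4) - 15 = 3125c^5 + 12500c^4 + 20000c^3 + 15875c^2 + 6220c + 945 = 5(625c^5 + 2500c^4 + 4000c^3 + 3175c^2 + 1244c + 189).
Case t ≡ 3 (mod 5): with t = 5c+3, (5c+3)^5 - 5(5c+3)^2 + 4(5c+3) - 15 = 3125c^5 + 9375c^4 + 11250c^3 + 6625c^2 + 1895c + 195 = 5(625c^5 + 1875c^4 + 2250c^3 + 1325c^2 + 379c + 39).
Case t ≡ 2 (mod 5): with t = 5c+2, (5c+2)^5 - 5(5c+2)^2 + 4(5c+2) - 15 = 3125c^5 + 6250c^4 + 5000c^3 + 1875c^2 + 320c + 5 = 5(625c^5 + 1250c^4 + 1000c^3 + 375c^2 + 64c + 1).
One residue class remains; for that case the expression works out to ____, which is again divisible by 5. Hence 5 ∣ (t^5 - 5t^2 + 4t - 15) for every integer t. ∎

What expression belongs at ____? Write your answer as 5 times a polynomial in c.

Only t ≡ 1 (mod 5) is unaccounted for. Put t = 5c+1:
(5c+1)^5 - 5(5c+1)^2 + 4(5c+1) - 15 expands to 3125c^5 + 3125c^4 + 1250c^3 + 125c^2 - 5c - 15,
and factoring out 5 leaves 5(625c^5 + 625c^4 + 250c^3 + 25c^2 - c - 3).

5(625c^5 + 625c^4 + 250c^3 + 25c^2 - c - 3)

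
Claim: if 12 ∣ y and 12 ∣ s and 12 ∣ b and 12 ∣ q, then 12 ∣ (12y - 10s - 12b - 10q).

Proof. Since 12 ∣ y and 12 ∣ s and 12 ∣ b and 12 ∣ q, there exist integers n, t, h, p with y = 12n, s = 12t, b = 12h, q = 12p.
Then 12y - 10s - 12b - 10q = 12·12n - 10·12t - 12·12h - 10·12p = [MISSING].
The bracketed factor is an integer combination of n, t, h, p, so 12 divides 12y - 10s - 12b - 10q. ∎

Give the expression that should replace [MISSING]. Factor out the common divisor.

Each term has a factor of 12: 12·12n - 10·12t - 12·12h - 10·12p = 12·(-12h + 12n - 10p - 10t).
Since -12h + 12n - 10p - 10t is an integer, 12 ∣ (12y - 10s - 12b - 10q).

12(-12h + 12n - 10p - 10t)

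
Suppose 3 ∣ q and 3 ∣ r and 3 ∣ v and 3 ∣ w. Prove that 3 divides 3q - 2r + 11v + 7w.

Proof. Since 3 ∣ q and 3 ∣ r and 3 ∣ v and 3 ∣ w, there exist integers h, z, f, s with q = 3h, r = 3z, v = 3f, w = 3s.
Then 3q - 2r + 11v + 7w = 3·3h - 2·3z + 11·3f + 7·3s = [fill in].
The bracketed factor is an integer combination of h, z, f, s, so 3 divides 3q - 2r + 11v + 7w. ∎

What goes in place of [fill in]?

3(11f + 3h + 7s - 2z)

Each term has a factor of 3: 3·3h - 2·3z + 11·3f + 7·3s = 3·(11f + 3h + 7s - 2z).
Since 11f + 3h + 7s - 2z is an integer, 3 ∣ (3q - 2r + 11v + 7w).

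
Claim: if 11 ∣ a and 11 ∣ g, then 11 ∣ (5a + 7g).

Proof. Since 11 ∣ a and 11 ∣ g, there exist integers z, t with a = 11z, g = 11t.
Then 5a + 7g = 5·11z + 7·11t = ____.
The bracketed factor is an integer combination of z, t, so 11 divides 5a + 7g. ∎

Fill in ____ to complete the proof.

Each term has a factor of 11: 5·11z + 7·11t = 11·(7t + 5z).
Since 7t + 5z is an integer, 11 ∣ (5a + 7g).

11(7t + 5z)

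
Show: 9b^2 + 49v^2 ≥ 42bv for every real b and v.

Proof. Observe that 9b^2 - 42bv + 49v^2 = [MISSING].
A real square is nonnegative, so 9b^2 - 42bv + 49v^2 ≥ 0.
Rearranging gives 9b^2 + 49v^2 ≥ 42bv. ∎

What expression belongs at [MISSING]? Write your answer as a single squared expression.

(3b - 7v)^2

9b^2 - 42bv + 49v^2 is a perfect-square trinomial: the outer terms are (3b)^2 and (7v)^2, and the cross term is -2·3b·7v.
So 9b^2 - 42bv + 49v^2 = (3b - 7v)^2 ≥ 0.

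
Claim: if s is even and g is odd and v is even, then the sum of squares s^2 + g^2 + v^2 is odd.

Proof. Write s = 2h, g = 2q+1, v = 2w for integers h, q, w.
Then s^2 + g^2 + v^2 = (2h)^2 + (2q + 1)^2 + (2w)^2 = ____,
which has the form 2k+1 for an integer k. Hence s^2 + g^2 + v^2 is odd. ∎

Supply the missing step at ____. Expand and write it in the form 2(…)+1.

2(2h^2 + 2q^2 + 2q + 2w^2) + 1

Expanding: (2h)^2 + (2q + 1)^2 + (2w)^2 = 4h^2 + 4q^2 + 4q + 4w^2 + 1.
Every term except the constant is even, so this is 2(2h^2 + 2q^2 + 2q + 2w^2) + 1,
and 2h^2 + 2q^2 + 2q + 2w^2 ∈ ℤ gives the required form.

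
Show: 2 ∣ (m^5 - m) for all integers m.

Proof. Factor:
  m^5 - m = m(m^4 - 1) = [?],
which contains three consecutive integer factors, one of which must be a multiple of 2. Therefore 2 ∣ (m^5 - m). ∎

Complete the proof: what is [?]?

m^4 - 1 = (m^2 - 1)(m^2 + 1), and m^2 - 1 = (m-1)(m+1).
So m(m^4 - 1) = (m - 1)m(m + 1)(m^2 + 1).

(m - 1)m(m + 1)(m^2 + 1)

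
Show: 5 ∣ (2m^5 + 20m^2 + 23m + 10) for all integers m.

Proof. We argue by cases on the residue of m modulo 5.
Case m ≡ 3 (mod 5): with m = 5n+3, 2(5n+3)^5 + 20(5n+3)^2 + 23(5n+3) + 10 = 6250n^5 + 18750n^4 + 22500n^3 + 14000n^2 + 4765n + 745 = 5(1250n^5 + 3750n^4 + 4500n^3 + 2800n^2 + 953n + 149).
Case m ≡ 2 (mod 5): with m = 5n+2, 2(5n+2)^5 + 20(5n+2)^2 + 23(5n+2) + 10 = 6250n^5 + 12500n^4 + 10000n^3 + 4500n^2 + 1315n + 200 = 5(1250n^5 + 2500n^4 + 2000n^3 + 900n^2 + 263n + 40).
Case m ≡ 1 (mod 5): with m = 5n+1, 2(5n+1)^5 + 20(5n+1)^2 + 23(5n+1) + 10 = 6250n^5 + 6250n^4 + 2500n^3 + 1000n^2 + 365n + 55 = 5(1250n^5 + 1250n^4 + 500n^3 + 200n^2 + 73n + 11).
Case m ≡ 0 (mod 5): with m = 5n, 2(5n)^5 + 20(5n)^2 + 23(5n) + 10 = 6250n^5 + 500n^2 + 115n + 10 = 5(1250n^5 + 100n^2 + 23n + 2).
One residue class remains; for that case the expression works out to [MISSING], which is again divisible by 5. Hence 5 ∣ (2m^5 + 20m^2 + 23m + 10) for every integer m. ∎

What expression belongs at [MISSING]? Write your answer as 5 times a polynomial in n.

5(1250n^5 + 5000n^4 + 8000n^3 + 6500n^2 + 2743n + 494)

Only m ≡ 4 (mod 5) is unaccounted for. Put m = 5n+4:
2(5n+4)^5 + 20(5n+4)^2 + 23(5n+4) + 10 expands to 6250n^5 + 25000n^4 + 40000n^3 + 32500n^2 + 13715n + 2470,
and factoring out 5 leaves 5(1250n^5 + 5000n^4 + 8000n^3 + 6500n^2 + 2743n + 494).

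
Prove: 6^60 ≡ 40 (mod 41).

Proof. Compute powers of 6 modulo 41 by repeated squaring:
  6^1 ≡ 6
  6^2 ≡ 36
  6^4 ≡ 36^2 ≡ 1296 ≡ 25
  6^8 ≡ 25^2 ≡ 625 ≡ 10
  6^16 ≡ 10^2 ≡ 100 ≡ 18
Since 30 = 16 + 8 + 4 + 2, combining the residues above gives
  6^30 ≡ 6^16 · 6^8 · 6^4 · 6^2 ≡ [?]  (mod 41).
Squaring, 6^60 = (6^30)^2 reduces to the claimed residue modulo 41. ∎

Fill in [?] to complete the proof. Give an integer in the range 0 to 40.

Multiply the listed residues: 18 · 10 · 25 · 36 = 180 → 4500 → 162000.
Reducing modulo 41: 162000 = 3951·41 + 9, so 6^30 ≡ 9.

9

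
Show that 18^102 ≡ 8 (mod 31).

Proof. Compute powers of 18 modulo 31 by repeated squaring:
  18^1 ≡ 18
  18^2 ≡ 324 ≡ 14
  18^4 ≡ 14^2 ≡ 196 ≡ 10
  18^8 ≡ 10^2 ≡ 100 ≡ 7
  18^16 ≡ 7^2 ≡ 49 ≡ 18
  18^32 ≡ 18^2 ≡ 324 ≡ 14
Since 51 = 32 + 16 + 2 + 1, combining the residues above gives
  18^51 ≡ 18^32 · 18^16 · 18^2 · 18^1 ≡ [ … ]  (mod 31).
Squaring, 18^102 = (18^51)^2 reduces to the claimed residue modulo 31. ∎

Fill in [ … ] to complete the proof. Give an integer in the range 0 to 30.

18^32 · 18^16 · 18^2 · 18^1 ≡ 14 · 18 · 14 · 18 = 63504.
63504 mod 31 = 16, so 18^51 ≡ 16 (mod 31).

16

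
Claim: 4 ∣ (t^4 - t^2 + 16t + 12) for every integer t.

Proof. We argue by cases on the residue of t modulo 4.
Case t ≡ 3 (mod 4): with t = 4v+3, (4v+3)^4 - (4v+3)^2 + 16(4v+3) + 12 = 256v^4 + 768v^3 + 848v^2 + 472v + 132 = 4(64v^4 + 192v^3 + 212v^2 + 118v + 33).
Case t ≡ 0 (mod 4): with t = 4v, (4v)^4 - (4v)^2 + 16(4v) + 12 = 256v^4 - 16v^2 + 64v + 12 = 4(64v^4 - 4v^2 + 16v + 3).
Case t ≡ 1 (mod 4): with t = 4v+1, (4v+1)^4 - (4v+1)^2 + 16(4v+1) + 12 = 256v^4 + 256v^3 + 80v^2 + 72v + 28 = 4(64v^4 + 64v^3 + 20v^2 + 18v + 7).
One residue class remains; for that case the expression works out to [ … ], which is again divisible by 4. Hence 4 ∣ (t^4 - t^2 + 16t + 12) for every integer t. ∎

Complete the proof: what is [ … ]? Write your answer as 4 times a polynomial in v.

The residues treated are {3, 0, 1}, so the missing case is t ≡ 2 (mod 4); write t = 4v+2.
Then (4v+2)^4 - (4v+2)^2 + 16(4v+2) + 12 = 256v^4 + 512v^3 + 368v^2 + 176v + 56 = 4(64v^4 + 128v^3 + 92v^2 + 44v + 14).

4(64v^4 + 128v^3 + 92v^2 + 44v + 14)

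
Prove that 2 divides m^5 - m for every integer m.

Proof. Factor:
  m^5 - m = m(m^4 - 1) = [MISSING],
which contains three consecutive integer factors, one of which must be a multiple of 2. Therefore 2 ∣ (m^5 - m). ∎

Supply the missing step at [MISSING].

(m - 1)m(m + 1)(m^2 + 1)

m^4 - 1 = (m^2 - 1)(m^2 + 1), and m^2 - 1 = (m-1)(m+1).
So m(m^4 - 1) = (m - 1)m(m + 1)(m^2 + 1).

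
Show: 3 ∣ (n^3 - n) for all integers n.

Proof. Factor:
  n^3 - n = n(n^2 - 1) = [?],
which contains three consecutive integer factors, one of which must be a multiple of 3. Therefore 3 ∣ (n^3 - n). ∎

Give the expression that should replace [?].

(n - 1)n(n + 1)

n(n^2 - 1) = n(n - 1)(n + 1) = (n - 1)n(n + 1).
These three factors are consecutive integers, so their product is divisible by 3.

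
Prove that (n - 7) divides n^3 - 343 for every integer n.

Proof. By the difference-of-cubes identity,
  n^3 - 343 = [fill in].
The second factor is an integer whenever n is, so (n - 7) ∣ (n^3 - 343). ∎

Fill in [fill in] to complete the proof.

Polynomial division of n^3 - 343 by n - 7 leaves remainder 0 and quotient n^2 + 7n + 49.
Hence n^3 - 343 = (n - 7)(n^2 + 7n + 49).

(n - 7)(n^2 + 7n + 49)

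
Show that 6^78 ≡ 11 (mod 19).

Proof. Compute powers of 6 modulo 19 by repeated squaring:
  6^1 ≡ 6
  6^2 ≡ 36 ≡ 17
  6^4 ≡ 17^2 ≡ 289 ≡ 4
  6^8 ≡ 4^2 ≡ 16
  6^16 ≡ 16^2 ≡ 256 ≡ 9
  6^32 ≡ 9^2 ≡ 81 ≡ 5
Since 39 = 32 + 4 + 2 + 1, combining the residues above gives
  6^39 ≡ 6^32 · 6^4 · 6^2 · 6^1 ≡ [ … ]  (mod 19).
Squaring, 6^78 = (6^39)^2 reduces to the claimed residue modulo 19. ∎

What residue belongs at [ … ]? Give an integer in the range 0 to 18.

7

6^32 · 6^4 · 6^2 · 6^1 ≡ 5 · 4 · 17 · 6 = 2040.
2040 mod 19 = 7, so 6^39 ≡ 7 (mod 19).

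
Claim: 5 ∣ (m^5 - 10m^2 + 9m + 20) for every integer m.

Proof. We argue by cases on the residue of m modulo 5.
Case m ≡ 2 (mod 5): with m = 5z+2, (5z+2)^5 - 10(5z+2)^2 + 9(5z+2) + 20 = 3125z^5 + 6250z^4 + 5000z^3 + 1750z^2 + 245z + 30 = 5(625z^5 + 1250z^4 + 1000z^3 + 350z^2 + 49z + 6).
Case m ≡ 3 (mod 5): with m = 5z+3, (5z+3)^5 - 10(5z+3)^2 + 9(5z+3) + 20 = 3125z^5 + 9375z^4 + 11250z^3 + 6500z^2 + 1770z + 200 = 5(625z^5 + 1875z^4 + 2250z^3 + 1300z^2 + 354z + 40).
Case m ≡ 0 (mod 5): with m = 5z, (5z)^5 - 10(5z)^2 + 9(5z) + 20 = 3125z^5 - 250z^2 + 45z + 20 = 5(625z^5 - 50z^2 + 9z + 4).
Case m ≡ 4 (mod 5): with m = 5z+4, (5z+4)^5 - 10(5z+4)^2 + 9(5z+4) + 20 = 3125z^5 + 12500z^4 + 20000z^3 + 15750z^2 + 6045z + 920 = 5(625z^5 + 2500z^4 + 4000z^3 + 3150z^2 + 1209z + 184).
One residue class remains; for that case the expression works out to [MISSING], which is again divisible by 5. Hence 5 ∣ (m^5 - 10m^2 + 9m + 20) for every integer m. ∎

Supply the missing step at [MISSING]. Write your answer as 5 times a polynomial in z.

Only m ≡ 1 (mod 5) is unaccounted for. Put m = 5z+1:
(5z+1)^5 - 10(5z+1)^2 + 9(5z+1) + 20 expands to 3125z^5 + 3125z^4 + 1250z^3 - 30z + 20,
and factoring out 5 leaves 5(625z^5 + 625z^4 + 250z^3 - 6z + 4).

5(625z^5 + 625z^4 + 250z^3 - 6z + 4)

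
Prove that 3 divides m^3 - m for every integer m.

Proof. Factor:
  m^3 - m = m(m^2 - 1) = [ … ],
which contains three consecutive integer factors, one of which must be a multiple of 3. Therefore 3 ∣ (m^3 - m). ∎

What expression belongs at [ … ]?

(m - 1)m(m + 1)

m(m^2 - 1) = m(m - 1)(m + 1) = (m - 1)m(m + 1).
These three factors are consecutive integers, so their product is divisible by 3.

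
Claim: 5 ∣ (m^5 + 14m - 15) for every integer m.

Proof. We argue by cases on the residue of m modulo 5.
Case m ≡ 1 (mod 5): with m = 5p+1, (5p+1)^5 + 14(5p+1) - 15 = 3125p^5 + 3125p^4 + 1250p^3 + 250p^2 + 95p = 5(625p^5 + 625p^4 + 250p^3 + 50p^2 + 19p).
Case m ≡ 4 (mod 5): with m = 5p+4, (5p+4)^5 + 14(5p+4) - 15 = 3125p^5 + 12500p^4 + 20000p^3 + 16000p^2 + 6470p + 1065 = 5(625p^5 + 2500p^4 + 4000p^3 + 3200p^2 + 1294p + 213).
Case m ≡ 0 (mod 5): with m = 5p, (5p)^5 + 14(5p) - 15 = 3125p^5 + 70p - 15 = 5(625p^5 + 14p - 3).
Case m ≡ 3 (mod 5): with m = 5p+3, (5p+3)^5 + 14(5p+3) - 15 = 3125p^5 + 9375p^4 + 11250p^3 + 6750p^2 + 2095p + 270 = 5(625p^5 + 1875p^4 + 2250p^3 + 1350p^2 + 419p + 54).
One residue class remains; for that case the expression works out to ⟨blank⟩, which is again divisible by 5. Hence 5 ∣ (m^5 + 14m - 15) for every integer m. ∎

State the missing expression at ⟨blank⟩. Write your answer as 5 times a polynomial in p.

The residues treated are {1, 4, 0, 3}, so the missing case is m ≡ 2 (mod 5); write m = 5p+2.
Then (5p+2)^5 + 14(5p+2) - 15 = 3125p^5 + 6250p^4 + 5000p^3 + 2000p^2 + 470p + 45 = 5(625p^5 + 1250p^4 + 1000p^3 + 400p^2 + 94p + 9).

5(625p^5 + 1250p^4 + 1000p^3 + 400p^2 + 94p + 9)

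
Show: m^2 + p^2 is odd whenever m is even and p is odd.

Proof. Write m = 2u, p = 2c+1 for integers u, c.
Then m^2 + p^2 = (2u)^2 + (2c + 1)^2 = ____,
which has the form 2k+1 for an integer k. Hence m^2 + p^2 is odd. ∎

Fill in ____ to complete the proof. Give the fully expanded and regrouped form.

Expanding: (2u)^2 + (2c + 1)^2 = 4c^2 + 4c + 4u^2 + 1.
Every term except the constant is even, so this is 2(2c^2 + 2c + 2u^2) + 1,
and 2c^2 + 2c + 2u^2 ∈ ℤ gives the required form.

2(2c^2 + 2c + 2u^2) + 1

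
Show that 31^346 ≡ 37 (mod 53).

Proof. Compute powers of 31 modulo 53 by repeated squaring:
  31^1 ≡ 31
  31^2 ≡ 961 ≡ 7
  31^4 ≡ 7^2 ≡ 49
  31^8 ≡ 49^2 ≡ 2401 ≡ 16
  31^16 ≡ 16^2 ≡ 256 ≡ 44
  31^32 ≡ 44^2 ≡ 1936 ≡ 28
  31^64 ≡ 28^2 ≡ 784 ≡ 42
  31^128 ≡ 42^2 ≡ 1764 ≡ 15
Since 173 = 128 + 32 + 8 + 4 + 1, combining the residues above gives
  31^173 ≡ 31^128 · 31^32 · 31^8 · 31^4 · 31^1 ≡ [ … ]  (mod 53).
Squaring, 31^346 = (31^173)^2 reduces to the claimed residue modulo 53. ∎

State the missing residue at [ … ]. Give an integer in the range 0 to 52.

39

Multiply the listed residues: 15 · 28 · 16 · 49 · 31 = 420 → 6720 → 329280 → 10207680.
Reducing modulo 53: 10207680 = 192597·53 + 39, so 31^173 ≡ 39.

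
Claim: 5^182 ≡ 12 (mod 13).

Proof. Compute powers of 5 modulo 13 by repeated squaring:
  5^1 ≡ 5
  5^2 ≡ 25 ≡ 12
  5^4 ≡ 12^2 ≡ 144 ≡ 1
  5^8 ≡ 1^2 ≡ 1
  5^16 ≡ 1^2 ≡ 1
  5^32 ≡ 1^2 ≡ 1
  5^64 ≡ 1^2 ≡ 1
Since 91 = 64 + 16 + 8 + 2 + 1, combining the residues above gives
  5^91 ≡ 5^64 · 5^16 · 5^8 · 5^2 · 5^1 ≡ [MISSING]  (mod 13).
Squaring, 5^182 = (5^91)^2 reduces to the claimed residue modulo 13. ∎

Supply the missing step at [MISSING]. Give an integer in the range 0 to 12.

Multiply the listed residues: 1 · 1 · 1 · 12 · 5 = 1 → 1 → 12 → 60.
Reducing modulo 13: 60 = 4·13 + 8, so 5^91 ≡ 8.

8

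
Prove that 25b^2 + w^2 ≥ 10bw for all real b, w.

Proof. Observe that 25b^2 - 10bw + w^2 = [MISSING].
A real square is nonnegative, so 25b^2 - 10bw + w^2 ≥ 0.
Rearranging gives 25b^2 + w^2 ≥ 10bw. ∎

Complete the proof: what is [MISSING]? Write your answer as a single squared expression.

(5b - w)^2

25b^2 - 10bw + w^2 is a perfect-square trinomial: the outer terms are (5b)^2 and (w)^2, and the cross term is -2·5b·w.
So 25b^2 - 10bw + w^2 = (5b - w)^2 ≥ 0.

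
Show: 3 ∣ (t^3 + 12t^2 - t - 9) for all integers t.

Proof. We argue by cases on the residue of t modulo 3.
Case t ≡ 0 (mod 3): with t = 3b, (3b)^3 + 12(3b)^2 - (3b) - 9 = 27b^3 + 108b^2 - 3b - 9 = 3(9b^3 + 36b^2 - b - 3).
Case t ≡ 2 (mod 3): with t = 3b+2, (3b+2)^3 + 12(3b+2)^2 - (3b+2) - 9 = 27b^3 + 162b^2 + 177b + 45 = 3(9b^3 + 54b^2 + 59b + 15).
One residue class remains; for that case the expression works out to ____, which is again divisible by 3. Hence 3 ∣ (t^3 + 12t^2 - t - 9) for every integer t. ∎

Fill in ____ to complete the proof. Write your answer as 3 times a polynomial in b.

Only t ≡ 1 (mod 3) is unaccounted for. Put t = 3b+1:
(3b+1)^3 + 12(3b+1)^2 - (3b+1) - 9 expands to 27b^3 + 135b^2 + 78b + 3,
and factoring out 3 leaves 3(9b^3 + 45b^2 + 26b + 1).

3(9b^3 + 45b^2 + 26b + 1)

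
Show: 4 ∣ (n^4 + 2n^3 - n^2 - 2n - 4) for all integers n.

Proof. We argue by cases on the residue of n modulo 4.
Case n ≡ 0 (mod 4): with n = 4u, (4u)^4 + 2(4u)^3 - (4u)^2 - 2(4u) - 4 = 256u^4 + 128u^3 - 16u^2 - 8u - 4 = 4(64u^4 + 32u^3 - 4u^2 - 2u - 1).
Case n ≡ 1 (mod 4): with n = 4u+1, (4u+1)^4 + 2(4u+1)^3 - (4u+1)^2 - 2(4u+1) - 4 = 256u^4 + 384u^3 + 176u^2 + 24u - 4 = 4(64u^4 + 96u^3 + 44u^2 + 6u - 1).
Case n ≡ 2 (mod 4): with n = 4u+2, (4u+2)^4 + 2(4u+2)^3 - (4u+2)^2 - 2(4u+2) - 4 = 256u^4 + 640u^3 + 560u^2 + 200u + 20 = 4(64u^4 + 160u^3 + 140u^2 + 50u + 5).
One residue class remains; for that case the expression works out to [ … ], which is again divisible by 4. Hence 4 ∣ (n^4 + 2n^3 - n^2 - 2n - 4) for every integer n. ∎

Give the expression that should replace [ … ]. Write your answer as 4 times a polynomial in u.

4(64u^4 + 224u^3 + 284u^2 + 154u + 29)

Only n ≡ 3 (mod 4) is unaccounted for. Put n = 4u+3:
(4u+3)^4 + 2(4u+3)^3 - (4u+3)^2 - 2(4u+3) - 4 expands to 256u^4 + 896u^3 + 1136u^2 + 616u + 116,
and factoring out 4 leaves 4(64u^4 + 224u^3 + 284u^2 + 154u + 29).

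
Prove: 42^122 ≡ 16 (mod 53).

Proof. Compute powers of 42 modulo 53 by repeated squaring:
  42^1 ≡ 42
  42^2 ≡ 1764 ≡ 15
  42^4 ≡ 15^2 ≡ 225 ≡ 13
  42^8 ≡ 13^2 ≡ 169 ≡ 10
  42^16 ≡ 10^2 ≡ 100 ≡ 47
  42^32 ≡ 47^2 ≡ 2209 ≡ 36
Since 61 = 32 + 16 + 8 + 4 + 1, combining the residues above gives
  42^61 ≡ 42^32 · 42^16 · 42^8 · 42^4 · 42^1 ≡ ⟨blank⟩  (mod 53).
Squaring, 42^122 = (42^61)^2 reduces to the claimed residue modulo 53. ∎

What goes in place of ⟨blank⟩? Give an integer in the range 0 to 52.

49

Multiply the listed residues: 36 · 47 · 10 · 13 · 42 = 1692 → 16920 → 219960 → 9238320.
Reducing modulo 53: 9238320 = 174307·53 + 49, so 42^61 ≡ 49.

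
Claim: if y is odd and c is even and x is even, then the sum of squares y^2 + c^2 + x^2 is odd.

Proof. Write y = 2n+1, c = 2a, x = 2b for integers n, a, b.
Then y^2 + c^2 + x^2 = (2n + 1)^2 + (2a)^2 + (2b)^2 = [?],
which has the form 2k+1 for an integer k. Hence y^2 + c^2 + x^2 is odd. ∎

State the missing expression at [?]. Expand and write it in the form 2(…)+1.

Expanding: (2n + 1)^2 + (2a)^2 + (2b)^2 = 4a^2 + 4b^2 + 4n^2 + 4n + 1.
Every term except the constant is even, so this is 2(2a^2 + 2b^2 + 2n^2 + 2n) + 1,
and 2a^2 + 2b^2 + 2n^2 + 2n ∈ ℤ gives the required form.

2(2a^2 + 2b^2 + 2n^2 + 2n) + 1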